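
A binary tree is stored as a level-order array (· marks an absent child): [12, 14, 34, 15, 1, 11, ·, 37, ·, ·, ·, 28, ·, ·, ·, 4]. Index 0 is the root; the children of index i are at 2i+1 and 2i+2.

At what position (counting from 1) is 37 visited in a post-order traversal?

2

Post-order visits the left subtree, then the right subtree, then the node.
At 12: go left to 14.
  At 14: go left to 15.
    At 15: go left to 37.
      At 37: go left to 4.
        4 is a leaf — visit 4.
      At 37: no right child.
      Visit 37.
    At 15: no right child.
    Visit 15.
  At 14: go right to 1.
    1 is a leaf — visit 1.
  Visit 14.
At 12: go right to 34.
  At 34: go left to 11.
    At 11: go left to 28.
      28 is a leaf — visit 28.
    At 11: no right child.
    Visit 11.
  At 34: no right child.
  Visit 34.
Visit 12.
Full post-order sequence: 4, 37, 15, 1, 14, 28, 11, 34, 12.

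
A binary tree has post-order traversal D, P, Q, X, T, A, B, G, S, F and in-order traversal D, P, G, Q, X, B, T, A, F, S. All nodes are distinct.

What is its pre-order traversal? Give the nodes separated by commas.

F, G, P, D, B, X, Q, A, T, S

The last element of post-order is the root; it splits in-order into left and right subtrees.
Root F: left subtree has 8 nodes {D, P, G, Q, X, B, T, A}, right has 1 {S}.
  Root G: left subtree has 2 nodes {D, P}, right has 5 {Q, X, B, T, A}.
    Root P: left subtree has 1 node {D}, right has 0 { }.
    Root B: left subtree has 2 nodes {Q, X}, right has 2 {T, A}.
      Root X: left subtree has 1 node {Q}, right has 0 { }.
      Root A: left subtree has 1 node {T}, right has 0 { }.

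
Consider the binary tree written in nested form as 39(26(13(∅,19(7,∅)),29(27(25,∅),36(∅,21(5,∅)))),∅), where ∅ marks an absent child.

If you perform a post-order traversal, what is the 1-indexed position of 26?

10

Post-order visits the left subtree, then the right subtree, then the node.
At 39: go left to 26.
  At 26: go left to 13.
    At 13: no left child.
    At 13: go right to 19.
      At 19: go left to 7.
        7 is a leaf — visit 7.
      At 19: no right child.
      Visit 19.
    Visit 13.
  At 26: go right to 29.
    At 29: go left to 27.
      At 27: go left to 25.
        25 is a leaf — visit 25.
      At 27: no right child.
      Visit 27.
    At 29: go right to 36.
      At 36: no left child.
      At 36: go right to 21.
        At 21: go left to 5.
          5 is a leaf — visit 5.
        At 21: no right child.
        Visit 21.
      Visit 36.
    Visit 29.
  Visit 26.
At 39: no right child.
Visit 39.
Full post-order sequence: 7, 19, 13, 25, 27, 5, 21, 36, 29, 26, 39.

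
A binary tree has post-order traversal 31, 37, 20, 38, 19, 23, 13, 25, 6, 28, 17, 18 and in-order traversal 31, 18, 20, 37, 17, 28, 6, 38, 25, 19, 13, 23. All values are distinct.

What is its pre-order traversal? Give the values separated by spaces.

18 31 17 20 37 28 6 25 38 13 19 23

The last element of post-order is the root; it splits in-order into left and right subtrees.
Root 18: left subtree has 1 node {31}, right has 10 {20, 37, 17, 28, 6, 38, 25, 19, 13, 23}.
  Root 17: left subtree has 2 nodes {20, 37}, right has 7 {28, 6, 38, 25, 19, 13, 23}.
    Root 20: left subtree has 0 nodes { }, right has 1 {37}.
    Root 28: left subtree has 0 nodes { }, right has 6 {6, 38, 25, 19, 13, 23}.
      Root 6: left subtree has 0 nodes { }, right has 5 {38, 25, 19, 13, 23}.
        Root 25: left subtree has 1 node {38}, right has 3 {19, 13, 23}.
          Root 13: left subtree has 1 node {19}, right has 1 {23}.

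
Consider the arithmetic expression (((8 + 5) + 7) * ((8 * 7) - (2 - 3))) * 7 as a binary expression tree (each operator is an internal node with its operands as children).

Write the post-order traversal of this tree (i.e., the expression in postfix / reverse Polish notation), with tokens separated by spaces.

8 5 + 7 + 8 7 * 2 3 - - * 7 *

Post-order on an expression tree gives postfix notation: for each operator, emit left operand, right operand, then the operator.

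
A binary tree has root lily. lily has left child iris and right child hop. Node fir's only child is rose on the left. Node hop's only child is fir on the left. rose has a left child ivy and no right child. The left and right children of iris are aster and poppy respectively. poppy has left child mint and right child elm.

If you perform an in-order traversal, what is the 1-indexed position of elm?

In-order visits the left subtree, then the node, then the right subtree.
At lily: go left to iris.
  At iris: go left to aster.
    aster is a leaf — visit aster.
  Visit iris.
  At iris: go right to poppy.
    At poppy: go left to mint.
      mint is a leaf — visit mint.
    Visit poppy.
    At poppy: go right to elm.
      elm is a leaf — visit elm.
Visit lily.
At lily: go right to hop.
  At hop: go left to fir.
    At fir: go left to rose.
      At rose: go left to ivy.
        ivy is a leaf — visit ivy.
      Visit rose.
      At rose: no right child.
    Visit fir.
    At fir: no right child.
  Visit hop.
  At hop: no right child.
Full in-order sequence: aster, iris, mint, poppy, elm, lily, ivy, rose, fir, hop.

5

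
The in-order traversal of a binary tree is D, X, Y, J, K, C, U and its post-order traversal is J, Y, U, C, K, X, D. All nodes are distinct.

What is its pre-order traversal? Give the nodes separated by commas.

D, X, K, Y, J, C, U

The last element of post-order is the root; it splits in-order into left and right subtrees.
Root D: left subtree has 0 nodes { }, right has 6 {X, Y, J, K, C, U}.
  Root X: left subtree has 0 nodes { }, right has 5 {Y, J, K, C, U}.
    Root K: left subtree has 2 nodes {Y, J}, right has 2 {C, U}.
      Root Y: left subtree has 0 nodes { }, right has 1 {J}.
      Root C: left subtree has 0 nodes { }, right has 1 {U}.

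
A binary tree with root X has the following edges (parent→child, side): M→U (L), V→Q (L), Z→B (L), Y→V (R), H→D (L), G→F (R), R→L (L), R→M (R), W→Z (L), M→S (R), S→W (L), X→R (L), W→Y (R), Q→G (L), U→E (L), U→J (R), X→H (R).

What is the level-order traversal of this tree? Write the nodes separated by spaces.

X R H L M D U S E J W Z Y B V Q G F

Level-order visits nodes level by level from the root, left to right within each level.
Level 0: X
Level 1: R, H
Level 2: L, M, D
Level 3: U, S
Level 4: E, J, W
Level 5: Z, Y
Level 6: B, V
Level 7: Q
Level 8: G
Level 9: F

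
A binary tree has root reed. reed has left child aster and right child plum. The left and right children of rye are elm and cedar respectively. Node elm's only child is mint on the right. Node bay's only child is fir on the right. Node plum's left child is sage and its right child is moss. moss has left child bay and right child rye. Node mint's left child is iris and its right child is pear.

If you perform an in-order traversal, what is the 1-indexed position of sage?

3

In-order visits the left subtree, then the node, then the right subtree.
At reed: go left to aster.
  aster is a leaf — visit aster.
Visit reed.
At reed: go right to plum.
  At plum: go left to sage.
    sage is a leaf — visit sage.
  Visit plum.
  At plum: go right to moss.
    At moss: go left to bay.
      At bay: no left child.
      Visit bay.
      At bay: go right to fir.
        fir is a leaf — visit fir.
    Visit moss.
    At moss: go right to rye.
      At rye: go left to elm.
        At elm: no left child.
        Visit elm.
        At elm: go right to mint.
          At mint: go left to iris.
            iris is a leaf — visit iris.
          Visit mint.
          At mint: go right to pear.
            pear is a leaf — visit pear.
      Visit rye.
      At rye: go right to cedar.
        cedar is a leaf — visit cedar.
Full in-order sequence: aster, reed, sage, plum, bay, fir, moss, elm, iris, mint, pear, rye, cedar.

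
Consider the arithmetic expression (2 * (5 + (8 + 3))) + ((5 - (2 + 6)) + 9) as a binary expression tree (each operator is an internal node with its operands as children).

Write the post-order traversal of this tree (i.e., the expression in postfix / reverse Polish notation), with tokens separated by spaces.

Post-order on an expression tree gives postfix notation: for each operator, emit left operand, right operand, then the operator.

2 5 8 3 + + * 5 2 6 + - 9 + +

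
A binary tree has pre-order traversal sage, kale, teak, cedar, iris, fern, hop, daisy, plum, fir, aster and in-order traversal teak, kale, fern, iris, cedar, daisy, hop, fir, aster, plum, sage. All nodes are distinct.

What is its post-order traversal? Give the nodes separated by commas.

teak, fern, iris, daisy, aster, fir, plum, hop, cedar, kale, sage

The first element of pre-order is the root; it splits in-order into left and right subtrees.
Root sage: left subtree has 10 nodes {teak, kale, fern, iris, cedar, daisy, hop, fir, aster, plum}, right has 0 { }.
  Root kale: left subtree has 1 node {teak}, right has 8 {fern, iris, cedar, daisy, hop, fir, aster, plum}.
    Root cedar: left subtree has 2 nodes {fern, iris}, right has 5 {daisy, hop, fir, aster, plum}.
      Root iris: left subtree has 1 node {fern}, right has 0 { }.
      Root hop: left subtree has 1 node {daisy}, right has 3 {fir, aster, plum}.
        Root plum: left subtree has 2 nodes {fir, aster}, right has 0 { }.
          Root fir: left subtree has 0 nodes { }, right has 1 {aster}.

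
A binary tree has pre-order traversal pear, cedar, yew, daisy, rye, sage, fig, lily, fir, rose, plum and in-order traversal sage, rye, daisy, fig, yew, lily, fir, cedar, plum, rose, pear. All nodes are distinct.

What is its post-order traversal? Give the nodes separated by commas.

The first element of pre-order is the root; it splits in-order into left and right subtrees.
Root pear: left subtree has 10 nodes {sage, rye, daisy, fig, yew, lily, fir, cedar, plum, rose}, right has 0 { }.
  Root cedar: left subtree has 7 nodes {sage, rye, daisy, fig, yew, lily, fir}, right has 2 {plum, rose}.
    Root yew: left subtree has 4 nodes {sage, rye, daisy, fig}, right has 2 {lily, fir}.
      Root daisy: left subtree has 2 nodes {sage, rye}, right has 1 {fig}.
        Root rye: left subtree has 1 node {sage}, right has 0 { }.
      Root lily: left subtree has 0 nodes { }, right has 1 {fir}.
    Root rose: left subtree has 1 node {plum}, right has 0 { }.

sage, rye, fig, daisy, fir, lily, yew, plum, rose, cedar, pear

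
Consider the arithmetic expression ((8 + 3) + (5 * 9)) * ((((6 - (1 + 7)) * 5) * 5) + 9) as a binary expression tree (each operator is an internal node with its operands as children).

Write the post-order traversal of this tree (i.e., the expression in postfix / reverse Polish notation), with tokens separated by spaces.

Post-order on an expression tree gives postfix notation: for each operator, emit left operand, right operand, then the operator.

8 3 + 5 9 * + 6 1 7 + - 5 * 5 * 9 + *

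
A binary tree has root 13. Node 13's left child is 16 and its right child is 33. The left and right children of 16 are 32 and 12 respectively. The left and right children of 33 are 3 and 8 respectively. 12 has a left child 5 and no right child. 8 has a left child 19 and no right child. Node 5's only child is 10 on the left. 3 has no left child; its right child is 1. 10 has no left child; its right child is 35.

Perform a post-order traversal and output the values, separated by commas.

Post-order visits the left subtree, then the right subtree, then the node.
At 13: go left to 16.
  At 16: go left to 32.
    32 is a leaf — visit 32.
  At 16: go right to 12.
    At 12: go left to 5.
      At 5: go left to 10.
        At 10: no left child.
        At 10: go right to 35.
          35 is a leaf — visit 35.
        Visit 10.
      At 5: no right child.
      Visit 5.
    At 12: no right child.
    Visit 12.
  Visit 16.
At 13: go right to 33.
  At 33: go left to 3.
    At 3: no left child.
    At 3: go right to 1.
      1 is a leaf — visit 1.
    Visit 3.
  At 33: go right to 8.
    At 8: go left to 19.
      19 is a leaf — visit 19.
    At 8: no right child.
    Visit 8.
  Visit 33.
Visit 13.

32, 35, 10, 5, 12, 16, 1, 3, 19, 8, 33, 13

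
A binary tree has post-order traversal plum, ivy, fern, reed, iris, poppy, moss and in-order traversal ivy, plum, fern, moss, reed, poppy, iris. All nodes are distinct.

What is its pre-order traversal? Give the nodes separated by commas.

moss, fern, ivy, plum, poppy, reed, iris

The last element of post-order is the root; it splits in-order into left and right subtrees.
Root moss: left subtree has 3 nodes {ivy, plum, fern}, right has 3 {reed, poppy, iris}.
  Root fern: left subtree has 2 nodes {ivy, plum}, right has 0 { }.
    Root ivy: left subtree has 0 nodes { }, right has 1 {plum}.
  Root poppy: left subtree has 1 node {reed}, right has 1 {iris}.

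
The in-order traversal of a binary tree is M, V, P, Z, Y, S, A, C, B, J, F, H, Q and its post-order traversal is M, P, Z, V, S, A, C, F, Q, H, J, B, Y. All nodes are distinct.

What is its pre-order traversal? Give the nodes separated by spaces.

Y V M Z P B C A S J H F Q

The last element of post-order is the root; it splits in-order into left and right subtrees.
Root Y: left subtree has 4 nodes {M, V, P, Z}, right has 8 {S, A, C, B, J, F, H, Q}.
  Root V: left subtree has 1 node {M}, right has 2 {P, Z}.
    Root Z: left subtree has 1 node {P}, right has 0 { }.
  Root B: left subtree has 3 nodes {S, A, C}, right has 4 {J, F, H, Q}.
    Root C: left subtree has 2 nodes {S, A}, right has 0 { }.
      Root A: left subtree has 1 node {S}, right has 0 { }.
    Root J: left subtree has 0 nodes { }, right has 3 {F, H, Q}.
      Root H: left subtree has 1 node {F}, right has 1 {Q}.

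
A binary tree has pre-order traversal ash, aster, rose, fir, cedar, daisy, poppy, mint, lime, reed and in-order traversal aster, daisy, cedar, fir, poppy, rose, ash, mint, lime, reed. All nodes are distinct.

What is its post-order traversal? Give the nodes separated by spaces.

daisy cedar poppy fir rose aster reed lime mint ash

The first element of pre-order is the root; it splits in-order into left and right subtrees.
Root ash: left subtree has 6 nodes {aster, daisy, cedar, fir, poppy, rose}, right has 3 {mint, lime, reed}.
  Root aster: left subtree has 0 nodes { }, right has 5 {daisy, cedar, fir, poppy, rose}.
    Root rose: left subtree has 4 nodes {daisy, cedar, fir, poppy}, right has 0 { }.
      Root fir: left subtree has 2 nodes {daisy, cedar}, right has 1 {poppy}.
        Root cedar: left subtree has 1 node {daisy}, right has 0 { }.
  Root mint: left subtree has 0 nodes { }, right has 2 {lime, reed}.
    Root lime: left subtree has 0 nodes { }, right has 1 {reed}.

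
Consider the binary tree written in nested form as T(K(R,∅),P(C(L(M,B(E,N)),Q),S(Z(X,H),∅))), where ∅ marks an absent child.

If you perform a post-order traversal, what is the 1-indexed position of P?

Post-order visits the left subtree, then the right subtree, then the node.
At T: go left to K.
  At K: go left to R.
    R is a leaf — visit R.
  At K: no right child.
  Visit K.
At T: go right to P.
  At P: go left to C.
    At C: go left to L.
      At L: go left to M.
        M is a leaf — visit M.
      At L: go right to B.
        At B: go left to E.
          E is a leaf — visit E.
        At B: go right to N.
          N is a leaf — visit N.
        Visit B.
      Visit L.
    At C: go right to Q.
      Q is a leaf — visit Q.
    Visit C.
  At P: go right to S.
    At S: go left to Z.
      At Z: go left to X.
        X is a leaf — visit X.
      At Z: go right to H.
        H is a leaf — visit H.
      Visit Z.
    At S: no right child.
    Visit S.
  Visit P.
Visit T.
Full post-order sequence: R, K, M, E, N, B, L, Q, C, X, H, Z, S, P, T.

14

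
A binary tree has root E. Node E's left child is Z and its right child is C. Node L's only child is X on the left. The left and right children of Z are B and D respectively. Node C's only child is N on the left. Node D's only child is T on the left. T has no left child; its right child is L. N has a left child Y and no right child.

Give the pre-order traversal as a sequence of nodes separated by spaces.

Pre-order visits the node, then its left subtree, then its right subtree.
Visit E.
At E: go left to Z.
  Visit Z.
  At Z: go left to B.
    B is a leaf — visit B.
  At Z: go right to D.
    Visit D.
    At D: go left to T.
      Visit T.
      At T: no left child.
      At T: go right to L.
        Visit L.
        At L: go left to X.
          X is a leaf — visit X.
        At L: no right child.
    At D: no right child.
At E: go right to C.
  Visit C.
  At C: go left to N.
    Visit N.
    At N: go left to Y.
      Y is a leaf — visit Y.
    At N: no right child.
  At C: no right child.

E Z B D T L X C N Y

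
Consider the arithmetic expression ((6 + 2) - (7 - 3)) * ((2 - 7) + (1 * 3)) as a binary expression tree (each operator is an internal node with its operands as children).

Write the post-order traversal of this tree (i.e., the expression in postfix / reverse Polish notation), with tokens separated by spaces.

Post-order on an expression tree gives postfix notation: for each operator, emit left operand, right operand, then the operator.

6 2 + 7 3 - - 2 7 - 1 3 * + *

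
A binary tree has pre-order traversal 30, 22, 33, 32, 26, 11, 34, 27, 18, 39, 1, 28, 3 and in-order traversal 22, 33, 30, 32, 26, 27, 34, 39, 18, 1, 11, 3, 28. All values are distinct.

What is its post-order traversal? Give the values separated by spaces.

33 22 27 39 1 18 34 3 28 11 26 32 30

The first element of pre-order is the root; it splits in-order into left and right subtrees.
Root 30: left subtree has 2 nodes {22, 33}, right has 10 {32, 26, 27, 34, 39, 18, 1, 11, 3, 28}.
  Root 22: left subtree has 0 nodes { }, right has 1 {33}.
  Root 32: left subtree has 0 nodes { }, right has 9 {26, 27, 34, 39, 18, 1, 11, 3, 28}.
    Root 26: left subtree has 0 nodes { }, right has 8 {27, 34, 39, 18, 1, 11, 3, 28}.
      Root 11: left subtree has 5 nodes {27, 34, 39, 18, 1}, right has 2 {3, 28}.
        Root 34: left subtree has 1 node {27}, right has 3 {39, 18, 1}.
          Root 18: left subtree has 1 node {39}, right has 1 {1}.
        Root 28: left subtree has 1 node {3}, right has 0 { }.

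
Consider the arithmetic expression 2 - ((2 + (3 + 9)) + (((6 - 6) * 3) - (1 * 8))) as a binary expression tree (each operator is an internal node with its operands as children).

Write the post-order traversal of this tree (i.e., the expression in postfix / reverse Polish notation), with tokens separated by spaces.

Post-order on an expression tree gives postfix notation: for each operator, emit left operand, right operand, then the operator.

2 2 3 9 + + 6 6 - 3 * 1 8 * - + -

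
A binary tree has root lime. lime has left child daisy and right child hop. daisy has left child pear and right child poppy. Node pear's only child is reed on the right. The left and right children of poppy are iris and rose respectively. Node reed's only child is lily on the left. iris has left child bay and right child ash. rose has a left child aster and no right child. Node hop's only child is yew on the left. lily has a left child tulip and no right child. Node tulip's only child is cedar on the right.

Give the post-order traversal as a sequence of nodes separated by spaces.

Post-order visits the left subtree, then the right subtree, then the node.
At lime: go left to daisy.
  At daisy: go left to pear.
    At pear: no left child.
    At pear: go right to reed.
      At reed: go left to lily.
        At lily: go left to tulip.
          At tulip: no left child.
          At tulip: go right to cedar.
            cedar is a leaf — visit cedar.
          Visit tulip.
        At lily: no right child.
        Visit lily.
      At reed: no right child.
      Visit reed.
    Visit pear.
  At daisy: go right to poppy.
    At poppy: go left to iris.
      At iris: go left to bay.
        bay is a leaf — visit bay.
      At iris: go right to ash.
        ash is a leaf — visit ash.
      Visit iris.
    At poppy: go right to rose.
      At rose: go left to aster.
        aster is a leaf — visit aster.
      At rose: no right child.
      Visit rose.
    Visit poppy.
  Visit daisy.
At lime: go right to hop.
  At hop: go left to yew.
    yew is a leaf — visit yew.
  At hop: no right child.
  Visit hop.
Visit lime.

cedar tulip lily reed pear bay ash iris aster rose poppy daisy yew hop lime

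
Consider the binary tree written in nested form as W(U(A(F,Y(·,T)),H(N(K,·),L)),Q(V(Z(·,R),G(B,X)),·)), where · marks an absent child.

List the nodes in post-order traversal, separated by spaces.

F T Y A K N L H U R Z B X G V Q W

Post-order visits the left subtree, then the right subtree, then the node.
At W: go left to U.
  At U: go left to A.
    At A: go left to F.
      F is a leaf — visit F.
    At A: go right to Y.
      At Y: no left child.
      At Y: go right to T.
        T is a leaf — visit T.
      Visit Y.
    Visit A.
  At U: go right to H.
    At H: go left to N.
      At N: go left to K.
        K is a leaf — visit K.
      At N: no right child.
      Visit N.
    At H: go right to L.
      L is a leaf — visit L.
    Visit H.
  Visit U.
At W: go right to Q.
  At Q: go left to V.
    At V: go left to Z.
      At Z: no left child.
      At Z: go right to R.
        R is a leaf — visit R.
      Visit Z.
    At V: go right to G.
      At G: go left to B.
        B is a leaf — visit B.
      At G: go right to X.
        X is a leaf — visit X.
      Visit G.
    Visit V.
  At Q: no right child.
  Visit Q.
Visit W.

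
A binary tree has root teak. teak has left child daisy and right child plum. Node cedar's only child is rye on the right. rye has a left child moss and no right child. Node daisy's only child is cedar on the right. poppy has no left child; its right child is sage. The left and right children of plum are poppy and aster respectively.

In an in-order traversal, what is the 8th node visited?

In-order visits the left subtree, then the node, then the right subtree.
At teak: go left to daisy.
  At daisy: no left child.
  Visit daisy.
  At daisy: go right to cedar.
    At cedar: no left child.
    Visit cedar.
    At cedar: go right to rye.
      At rye: go left to moss.
        moss is a leaf — visit moss.
      Visit rye.
      At rye: no right child.
Visit teak.
At teak: go right to plum.
  At plum: go left to poppy.
    At poppy: no left child.
    Visit poppy.
    At poppy: go right to sage.
      sage is a leaf — visit sage.
  Visit plum.
  At plum: go right to aster.
    aster is a leaf — visit aster.
Full in-order sequence: daisy, cedar, moss, rye, teak, poppy, sage, plum, aster.

plum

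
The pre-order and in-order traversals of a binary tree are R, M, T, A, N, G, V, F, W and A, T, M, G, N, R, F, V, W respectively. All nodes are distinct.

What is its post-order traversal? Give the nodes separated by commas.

A, T, G, N, M, F, W, V, R

The first element of pre-order is the root; it splits in-order into left and right subtrees.
Root R: left subtree has 5 nodes {A, T, M, G, N}, right has 3 {F, V, W}.
  Root M: left subtree has 2 nodes {A, T}, right has 2 {G, N}.
    Root T: left subtree has 1 node {A}, right has 0 { }.
    Root N: left subtree has 1 node {G}, right has 0 { }.
  Root V: left subtree has 1 node {F}, right has 1 {W}.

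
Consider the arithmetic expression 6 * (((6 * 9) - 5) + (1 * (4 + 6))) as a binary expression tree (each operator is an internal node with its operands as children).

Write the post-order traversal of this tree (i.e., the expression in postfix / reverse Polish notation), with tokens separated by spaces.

Post-order on an expression tree gives postfix notation: for each operator, emit left operand, right operand, then the operator.

6 6 9 * 5 - 1 4 6 + * + *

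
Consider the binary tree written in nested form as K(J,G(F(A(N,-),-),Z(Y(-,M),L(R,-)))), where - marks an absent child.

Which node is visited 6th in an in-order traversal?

G

In-order visits the left subtree, then the node, then the right subtree.
At K: go left to J.
  J is a leaf — visit J.
Visit K.
At K: go right to G.
  At G: go left to F.
    At F: go left to A.
      At A: go left to N.
        N is a leaf — visit N.
      Visit A.
      At A: no right child.
    Visit F.
    At F: no right child.
  Visit G.
  At G: go right to Z.
    At Z: go left to Y.
      At Y: no left child.
      Visit Y.
      At Y: go right to M.
        M is a leaf — visit M.
    Visit Z.
    At Z: go right to L.
      At L: go left to R.
        R is a leaf — visit R.
      Visit L.
      At L: no right child.
Full in-order sequence: J, K, N, A, F, G, Y, M, Z, R, L.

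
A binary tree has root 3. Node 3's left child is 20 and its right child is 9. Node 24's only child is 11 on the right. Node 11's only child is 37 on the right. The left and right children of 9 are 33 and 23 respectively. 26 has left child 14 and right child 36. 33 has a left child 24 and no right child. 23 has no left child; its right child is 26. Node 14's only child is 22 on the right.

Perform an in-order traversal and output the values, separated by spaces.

In-order visits the left subtree, then the node, then the right subtree.
At 3: go left to 20.
  20 is a leaf — visit 20.
Visit 3.
At 3: go right to 9.
  At 9: go left to 33.
    At 33: go left to 24.
      At 24: no left child.
      Visit 24.
      At 24: go right to 11.
        At 11: no left child.
        Visit 11.
        At 11: go right to 37.
          37 is a leaf — visit 37.
    Visit 33.
    At 33: no right child.
  Visit 9.
  At 9: go right to 23.
    At 23: no left child.
    Visit 23.
    At 23: go right to 26.
      At 26: go left to 14.
        At 14: no left child.
        Visit 14.
        At 14: go right to 22.
          22 is a leaf — visit 22.
      Visit 26.
      At 26: go right to 36.
        36 is a leaf — visit 36.

20 3 24 11 37 33 9 23 14 22 26 36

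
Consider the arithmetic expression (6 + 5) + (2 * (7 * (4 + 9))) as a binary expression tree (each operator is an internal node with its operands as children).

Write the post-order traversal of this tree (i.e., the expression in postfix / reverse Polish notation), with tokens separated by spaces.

Post-order on an expression tree gives postfix notation: for each operator, emit left operand, right operand, then the operator.

6 5 + 2 7 4 9 + * * +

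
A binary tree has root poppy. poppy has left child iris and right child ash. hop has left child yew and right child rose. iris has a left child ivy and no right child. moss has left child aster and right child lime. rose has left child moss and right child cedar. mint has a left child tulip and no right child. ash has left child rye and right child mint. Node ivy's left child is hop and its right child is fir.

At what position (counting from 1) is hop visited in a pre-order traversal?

4

Pre-order visits the node, then its left subtree, then its right subtree.
Visit poppy.
At poppy: go left to iris.
  Visit iris.
  At iris: go left to ivy.
    Visit ivy.
    At ivy: go left to hop.
      Visit hop.
      At hop: go left to yew.
        yew is a leaf — visit yew.
      At hop: go right to rose.
        Visit rose.
        At rose: go left to moss.
          Visit moss.
          At moss: go left to aster.
            aster is a leaf — visit aster.
          At moss: go right to lime.
            lime is a leaf — visit lime.
        At rose: go right to cedar.
          cedar is a leaf — visit cedar.
    At ivy: go right to fir.
      fir is a leaf — visit fir.
  At iris: no right child.
At poppy: go right to ash.
  Visit ash.
  At ash: go left to rye.
    rye is a leaf — visit rye.
  At ash: go right to mint.
    Visit mint.
    At mint: go left to tulip.
      tulip is a leaf — visit tulip.
    At mint: no right child.
Full pre-order sequence: poppy, iris, ivy, hop, yew, rose, moss, aster, lime, cedar, fir, ash, rye, mint, tulip.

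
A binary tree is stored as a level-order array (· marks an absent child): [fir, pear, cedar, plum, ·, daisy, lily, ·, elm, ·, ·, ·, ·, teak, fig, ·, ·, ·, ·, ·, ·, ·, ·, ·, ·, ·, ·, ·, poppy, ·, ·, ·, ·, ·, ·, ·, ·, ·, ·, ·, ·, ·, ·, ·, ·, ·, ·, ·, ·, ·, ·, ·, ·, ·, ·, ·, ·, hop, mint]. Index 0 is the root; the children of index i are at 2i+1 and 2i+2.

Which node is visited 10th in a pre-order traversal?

hop

Pre-order visits the node, then its left subtree, then its right subtree.
Visit fir.
At fir: go left to pear.
  Visit pear.
  At pear: go left to plum.
    Visit plum.
    At plum: no left child.
    At plum: go right to elm.
      elm is a leaf — visit elm.
  At pear: no right child.
At fir: go right to cedar.
  Visit cedar.
  At cedar: go left to daisy.
    daisy is a leaf — visit daisy.
  At cedar: go right to lily.
    Visit lily.
    At lily: go left to teak.
      Visit teak.
      At teak: no left child.
      At teak: go right to poppy.
        Visit poppy.
        At poppy: go left to hop.
          hop is a leaf — visit hop.
        At poppy: go right to mint.
          mint is a leaf — visit mint.
    At lily: go right to fig.
      fig is a leaf — visit fig.
Full pre-order sequence: fir, pear, plum, elm, cedar, daisy, lily, teak, poppy, hop, mint, fig.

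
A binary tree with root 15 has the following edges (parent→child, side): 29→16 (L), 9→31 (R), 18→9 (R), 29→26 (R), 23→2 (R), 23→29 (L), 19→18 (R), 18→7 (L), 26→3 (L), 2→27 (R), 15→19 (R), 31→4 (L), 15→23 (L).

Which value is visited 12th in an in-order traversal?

In-order visits the left subtree, then the node, then the right subtree.
At 15: go left to 23.
  At 23: go left to 29.
    At 29: go left to 16.
      16 is a leaf — visit 16.
    Visit 29.
    At 29: go right to 26.
      At 26: go left to 3.
        3 is a leaf — visit 3.
      Visit 26.
      At 26: no right child.
  Visit 23.
  At 23: go right to 2.
    At 2: no left child.
    Visit 2.
    At 2: go right to 27.
      27 is a leaf — visit 27.
Visit 15.
At 15: go right to 19.
  At 19: no left child.
  Visit 19.
  At 19: go right to 18.
    At 18: go left to 7.
      7 is a leaf — visit 7.
    Visit 18.
    At 18: go right to 9.
      At 9: no left child.
      Visit 9.
      At 9: go right to 31.
        At 31: go left to 4.
          4 is a leaf — visit 4.
        Visit 31.
        At 31: no right child.
Full in-order sequence: 16, 29, 3, 26, 23, 2, 27, 15, 19, 7, 18, 9, 4, 31.

9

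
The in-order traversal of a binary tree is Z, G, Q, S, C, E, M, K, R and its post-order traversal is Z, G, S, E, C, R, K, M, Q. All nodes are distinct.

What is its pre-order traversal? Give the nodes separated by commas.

The last element of post-order is the root; it splits in-order into left and right subtrees.
Root Q: left subtree has 2 nodes {Z, G}, right has 6 {S, C, E, M, K, R}.
  Root G: left subtree has 1 node {Z}, right has 0 { }.
  Root M: left subtree has 3 nodes {S, C, E}, right has 2 {K, R}.
    Root C: left subtree has 1 node {S}, right has 1 {E}.
    Root K: left subtree has 0 nodes { }, right has 1 {R}.

Q, G, Z, M, C, S, E, K, R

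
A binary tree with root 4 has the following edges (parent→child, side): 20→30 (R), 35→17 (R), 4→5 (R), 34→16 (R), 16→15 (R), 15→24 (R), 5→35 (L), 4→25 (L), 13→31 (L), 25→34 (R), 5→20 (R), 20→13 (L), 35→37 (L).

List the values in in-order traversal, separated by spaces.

In-order visits the left subtree, then the node, then the right subtree.
At 4: go left to 25.
  At 25: no left child.
  Visit 25.
  At 25: go right to 34.
    At 34: no left child.
    Visit 34.
    At 34: go right to 16.
      At 16: no left child.
      Visit 16.
      At 16: go right to 15.
        At 15: no left child.
        Visit 15.
        At 15: go right to 24.
          24 is a leaf — visit 24.
Visit 4.
At 4: go right to 5.
  At 5: go left to 35.
    At 35: go left to 37.
      37 is a leaf — visit 37.
    Visit 35.
    At 35: go right to 17.
      17 is a leaf — visit 17.
  Visit 5.
  At 5: go right to 20.
    At 20: go left to 13.
      At 13: go left to 31.
        31 is a leaf — visit 31.
      Visit 13.
      At 13: no right child.
    Visit 20.
    At 20: go right to 30.
      30 is a leaf — visit 30.

25 34 16 15 24 4 37 35 17 5 31 13 20 30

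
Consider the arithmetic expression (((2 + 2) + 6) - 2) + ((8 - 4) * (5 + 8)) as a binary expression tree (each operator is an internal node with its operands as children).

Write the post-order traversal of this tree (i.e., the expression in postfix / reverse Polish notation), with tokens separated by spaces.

2 2 + 6 + 2 - 8 4 - 5 8 + * +

Post-order on an expression tree gives postfix notation: for each operator, emit left operand, right operand, then the operator.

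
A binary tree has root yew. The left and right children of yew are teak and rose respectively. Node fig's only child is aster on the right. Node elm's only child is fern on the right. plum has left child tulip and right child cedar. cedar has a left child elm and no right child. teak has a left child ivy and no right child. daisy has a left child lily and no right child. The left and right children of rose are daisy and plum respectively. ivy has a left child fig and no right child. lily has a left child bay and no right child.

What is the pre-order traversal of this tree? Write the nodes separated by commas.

yew, teak, ivy, fig, aster, rose, daisy, lily, bay, plum, tulip, cedar, elm, fern

Pre-order visits the node, then its left subtree, then its right subtree.
Visit yew.
At yew: go left to teak.
  Visit teak.
  At teak: go left to ivy.
    Visit ivy.
    At ivy: go left to fig.
      Visit fig.
      At fig: no left child.
      At fig: go right to aster.
        aster is a leaf — visit aster.
    At ivy: no right child.
  At teak: no right child.
At yew: go right to rose.
  Visit rose.
  At rose: go left to daisy.
    Visit daisy.
    At daisy: go left to lily.
      Visit lily.
      At lily: go left to bay.
        bay is a leaf — visit bay.
      At lily: no right child.
    At daisy: no right child.
  At rose: go right to plum.
    Visit plum.
    At plum: go left to tulip.
      tulip is a leaf — visit tulip.
    At plum: go right to cedar.
      Visit cedar.
      At cedar: go left to elm.
        Visit elm.
        At elm: no left child.
        At elm: go right to fern.
          fern is a leaf — visit fern.
      At cedar: no right child.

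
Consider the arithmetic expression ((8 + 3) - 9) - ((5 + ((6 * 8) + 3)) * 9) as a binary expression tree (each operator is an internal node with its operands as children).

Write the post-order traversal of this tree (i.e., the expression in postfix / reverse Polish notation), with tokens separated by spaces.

8 3 + 9 - 5 6 8 * 3 + + 9 * -

Post-order on an expression tree gives postfix notation: for each operator, emit left operand, right operand, then the operator.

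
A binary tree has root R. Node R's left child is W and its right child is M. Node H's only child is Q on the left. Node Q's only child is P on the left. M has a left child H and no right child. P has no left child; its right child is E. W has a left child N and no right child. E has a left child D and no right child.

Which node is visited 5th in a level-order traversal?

Level-order visits nodes level by level from the root, left to right within each level.
Level 0: R
Level 1: W, M
Level 2: N, H
Level 3: Q
Level 4: P
Level 5: E
Level 6: D
Full level-order sequence: R, W, M, N, H, Q, P, E, D.

H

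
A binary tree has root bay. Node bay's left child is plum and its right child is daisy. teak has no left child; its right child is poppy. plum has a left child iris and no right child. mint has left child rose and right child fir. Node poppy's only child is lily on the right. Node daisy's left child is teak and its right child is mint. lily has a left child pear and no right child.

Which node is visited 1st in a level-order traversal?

Level-order visits nodes level by level from the root, left to right within each level.
Level 0: bay
Level 1: plum, daisy
Level 2: iris, teak, mint
Level 3: poppy, rose, fir
Level 4: lily
Level 5: pear
Full level-order sequence: bay, plum, daisy, iris, teak, mint, poppy, rose, fir, lily, pear.

bay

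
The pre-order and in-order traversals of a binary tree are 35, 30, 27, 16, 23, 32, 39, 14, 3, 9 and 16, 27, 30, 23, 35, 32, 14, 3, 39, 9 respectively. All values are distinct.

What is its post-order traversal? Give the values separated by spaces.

The first element of pre-order is the root; it splits in-order into left and right subtrees.
Root 35: left subtree has 4 nodes {16, 27, 30, 23}, right has 5 {32, 14, 3, 39, 9}.
  Root 30: left subtree has 2 nodes {16, 27}, right has 1 {23}.
    Root 27: left subtree has 1 node {16}, right has 0 { }.
  Root 32: left subtree has 0 nodes { }, right has 4 {14, 3, 39, 9}.
    Root 39: left subtree has 2 nodes {14, 3}, right has 1 {9}.
      Root 14: left subtree has 0 nodes { }, right has 1 {3}.

16 27 23 30 3 14 9 39 32 35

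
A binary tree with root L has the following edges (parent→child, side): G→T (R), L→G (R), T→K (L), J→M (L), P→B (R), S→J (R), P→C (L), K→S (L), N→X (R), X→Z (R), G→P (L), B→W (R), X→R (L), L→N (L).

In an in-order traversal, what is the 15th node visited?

In-order visits the left subtree, then the node, then the right subtree.
At L: go left to N.
  At N: no left child.
  Visit N.
  At N: go right to X.
    At X: go left to R.
      R is a leaf — visit R.
    Visit X.
    At X: go right to Z.
      Z is a leaf — visit Z.
Visit L.
At L: go right to G.
  At G: go left to P.
    At P: go left to C.
      C is a leaf — visit C.
    Visit P.
    At P: go right to B.
      At B: no left child.
      Visit B.
      At B: go right to W.
        W is a leaf — visit W.
  Visit G.
  At G: go right to T.
    At T: go left to K.
      At K: go left to S.
        At S: no left child.
        Visit S.
        At S: go right to J.
          At J: go left to M.
            M is a leaf — visit M.
          Visit J.
          At J: no right child.
      Visit K.
      At K: no right child.
    Visit T.
    At T: no right child.
Full in-order sequence: N, R, X, Z, L, C, P, B, W, G, S, M, J, K, T.

T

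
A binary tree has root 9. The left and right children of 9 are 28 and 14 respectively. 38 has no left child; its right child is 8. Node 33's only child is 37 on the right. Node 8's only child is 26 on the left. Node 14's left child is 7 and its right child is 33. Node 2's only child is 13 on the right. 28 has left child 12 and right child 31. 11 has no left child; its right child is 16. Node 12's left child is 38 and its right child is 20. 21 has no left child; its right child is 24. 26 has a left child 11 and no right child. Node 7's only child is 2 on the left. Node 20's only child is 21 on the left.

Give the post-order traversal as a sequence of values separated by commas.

Post-order visits the left subtree, then the right subtree, then the node.
At 9: go left to 28.
  At 28: go left to 12.
    At 12: go left to 38.
      At 38: no left child.
      At 38: go right to 8.
        At 8: go left to 26.
          At 26: go left to 11.
            At 11: no left child.
            At 11: go right to 16.
              16 is a leaf — visit 16.
            Visit 11.
          At 26: no right child.
          Visit 26.
        At 8: no right child.
        Visit 8.
      Visit 38.
    At 12: go right to 20.
      At 20: go left to 21.
        At 21: no left child.
        At 21: go right to 24.
          24 is a leaf — visit 24.
        Visit 21.
      At 20: no right child.
      Visit 20.
    Visit 12.
  At 28: go right to 31.
    31 is a leaf — visit 31.
  Visit 28.
At 9: go right to 14.
  At 14: go left to 7.
    At 7: go left to 2.
      At 2: no left child.
      At 2: go right to 13.
        13 is a leaf — visit 13.
      Visit 2.
    At 7: no right child.
    Visit 7.
  At 14: go right to 33.
    At 33: no left child.
    At 33: go right to 37.
      37 is a leaf — visit 37.
    Visit 33.
  Visit 14.
Visit 9.

16, 11, 26, 8, 38, 24, 21, 20, 12, 31, 28, 13, 2, 7, 37, 33, 14, 9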